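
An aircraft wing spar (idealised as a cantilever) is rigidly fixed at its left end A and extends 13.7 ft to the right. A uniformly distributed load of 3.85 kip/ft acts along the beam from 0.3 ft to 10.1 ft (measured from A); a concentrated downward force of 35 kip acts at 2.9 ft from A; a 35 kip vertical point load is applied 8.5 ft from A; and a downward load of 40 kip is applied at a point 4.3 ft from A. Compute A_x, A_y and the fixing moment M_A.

A_x = 0, A_y = 147.7 kip, M_A = 767.2 kip·ft

Resultant of the distributed load: 3.85 × 9.8 = 37.73 kip at 5.2 ft from A.
ΣF_x = 0: A_x = 0.
ΣF_y = 0: A_y − 3.85·9.8 − 35 − 35 − 40 = 0 → A_y = 147.7 kip.
ΣM about A: M_A − (3.85·9.8)·5.2 − 35·2.9 − 35·8.5 − 40·4.3 = 0 → M_A = 767.2 kip·ft.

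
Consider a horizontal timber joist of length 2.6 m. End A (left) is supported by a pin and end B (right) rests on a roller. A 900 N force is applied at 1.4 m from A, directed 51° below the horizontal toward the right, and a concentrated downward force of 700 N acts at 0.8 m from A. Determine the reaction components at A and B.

A_x = -566.4 N, A_y = 807.4 N, B_y = 592.0 N

ΣM about A: B_y·2.6 − 900·sin51°·1.4 − 700·0.8 = 0 → B_y = 1539.2/2.6 = 592.0 N.
ΣF_y = 0: A_y + 592 − 900·sin51° − 700 = 0 → A_y = 807.4 N.
ΣF_x = 0: A_x + 900·cos51° = 0 → A_x = -566.4 N.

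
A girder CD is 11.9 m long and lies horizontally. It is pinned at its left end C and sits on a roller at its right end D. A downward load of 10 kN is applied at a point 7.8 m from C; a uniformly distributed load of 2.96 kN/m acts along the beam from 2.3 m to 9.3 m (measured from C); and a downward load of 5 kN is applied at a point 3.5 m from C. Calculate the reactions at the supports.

Resultant of the distributed load: 2.96 × 7 = 20.72 kN at 5.8 m from C.
ΣM about C: D_y·11.9 − 10·7.8 − (2.96·7)·5.8 − 5·3.5 = 0 → D_y = 215.676/11.9 = 18.124 ≈ 18.12 kN.
ΣF_y = 0: C_y + 18.124 − 10 − 2.96·7 − 5 = 0 → C_y = 17.60 kN.
ΣF_x = 0: no horizontal applied forces, so C_x = 0.

C_x = 0, C_y = 17.60 kN, D_y = 18.12 kN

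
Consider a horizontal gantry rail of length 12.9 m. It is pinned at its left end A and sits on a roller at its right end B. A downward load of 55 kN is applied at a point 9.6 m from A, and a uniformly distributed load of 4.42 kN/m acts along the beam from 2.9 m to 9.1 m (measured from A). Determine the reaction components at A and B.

Resultant of the distributed load: 4.42 × 6.2 = 27.404 kN at 6 m from A.
Moments about A: B_y·12.9 − 55·9.6 − (4.42·6.2)·6 = 0 → B_y = 692.424/12.9 = 53.6763 ≈ 53.68 kN.
ΣF_y = 0: A_y + 53.6763 − 55 − 4.42·6.2 = 0 → A_y = 28.73 kN.
ΣF_x = 0: no horizontal applied forces, so A_x = 0.

A_x = 0, A_y = 28.73 kN, B_y = 53.68 kN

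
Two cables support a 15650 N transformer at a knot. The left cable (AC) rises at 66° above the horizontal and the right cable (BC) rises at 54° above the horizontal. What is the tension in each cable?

ΣF_x = 0: −T_AC·cos66° + T_BC·cos54° = 0 → T_BC = 0.691982·T_AC.
ΣF_y = 0: T_AC·sin66° + T_BC·sin54° = 15650.
Substitute: T_AC·(0.913545 + 0.691982·0.809017) = 15650 → T_AC = 10621.9 ≈ 10620 N.
Then T_BC = 0.691982 × 10621.9 = 7350 N.

T_AC = 10620 N, T_BC = 7350 N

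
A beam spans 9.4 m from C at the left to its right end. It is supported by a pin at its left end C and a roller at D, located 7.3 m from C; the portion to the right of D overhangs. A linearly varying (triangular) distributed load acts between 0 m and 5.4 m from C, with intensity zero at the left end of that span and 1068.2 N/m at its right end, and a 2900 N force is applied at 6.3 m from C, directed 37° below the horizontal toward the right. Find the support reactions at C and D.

C_x = -2316 N, C_y = 1701 N, D_y = 2929 N

Resultant of the triangular load: ½ × 1068.2 × 5.4 = 2884.14 N, acting at 3.6 m from C (one-third of the span from the peak).
Moments about C: D_y·7.3 − (½·1068.2·5.4)·3.6 − 2900·sin37°·6.3 = 0 → D_y = 21378.1/7.3 = 2928.51 ≈ 2929 N.
ΣF_y = 0: C_y + 2928.51 − ½·1068.2·5.4 − 2900·sin37° = 0 → C_y = 1701 N.
ΣF_x = 0: C_x + 2900·cos37° = 0 → C_x = -2316 N.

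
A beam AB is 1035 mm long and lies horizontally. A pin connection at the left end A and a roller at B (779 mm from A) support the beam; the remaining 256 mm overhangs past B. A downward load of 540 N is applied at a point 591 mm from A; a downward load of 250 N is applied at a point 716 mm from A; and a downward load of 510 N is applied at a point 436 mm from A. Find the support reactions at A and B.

Taking moments about A: B_y·779 − 540·591 − 250·716 − 510·436 = 0 → B_y = 720500/779 = 924.904 ≈ 924.9 N.
ΣF_y = 0: A_y + 924.904 − 540 − 250 − 510 = 0 → A_y = 375.1 N.
ΣF_x = 0: no horizontal applied forces, so A_x = 0.

A_x = 0, A_y = 375.1 N, B_y = 924.9 N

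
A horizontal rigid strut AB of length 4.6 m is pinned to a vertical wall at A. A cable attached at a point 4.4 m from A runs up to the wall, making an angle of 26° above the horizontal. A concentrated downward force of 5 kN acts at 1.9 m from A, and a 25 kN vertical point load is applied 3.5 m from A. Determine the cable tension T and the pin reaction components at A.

ΣM about A: T·sin26°·4.4 − 5·1.9 − 25·3.5 = 0 → T = 97/(4.4·0.438371) = 50.2895 ≈ 50.29 kN.
ΣF_x = 0: A_x − T·cos26° = 0 → A_x = 50.2895 × 0.898794 = 45.20 kN.
ΣF_y = 0: A_y + T·sin26° − 5 − 25 = 0 → A_y = 30 − 50.2895 × 0.438371 = 7.955 kN.

T = 50.29 kN, A_x = 45.20 kN, A_y = 7.955 kN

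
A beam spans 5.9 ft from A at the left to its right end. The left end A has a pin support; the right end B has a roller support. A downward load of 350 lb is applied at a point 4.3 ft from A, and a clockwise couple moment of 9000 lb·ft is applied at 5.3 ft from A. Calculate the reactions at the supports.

Taking moments about A: B_y·5.9 − 350·4.3 − 9000 = 0 → B_y = 10505/5.9 = 1780.51 ≈ 1781 lb.
ΣF_y = 0: A_y + 1780.51 − 350 = 0 → A_y = -1431 lb.
ΣF_x = 0: no horizontal applied forces, so A_x = 0.

A_x = 0, A_y = -1431 lb, B_y = 1781 lb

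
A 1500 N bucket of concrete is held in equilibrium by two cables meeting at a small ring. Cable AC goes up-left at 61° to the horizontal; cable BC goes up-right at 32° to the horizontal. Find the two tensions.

T_AC = 1274 N, T_BC = 728.2 N

ΣF_x = 0: −T_AC·cos61° + T_BC·cos32° = 0 → T_BC = 0.571677·T_AC.
ΣF_y = 0: T_AC·sin61° + T_BC·sin32° = 1500.
Substitute: T_AC·(0.87462 + 0.571677·0.529919) = 1500 → T_AC = 1273.82 ≈ 1274 N.
Then T_BC = 0.571677 × 1273.82 = 728.2 N.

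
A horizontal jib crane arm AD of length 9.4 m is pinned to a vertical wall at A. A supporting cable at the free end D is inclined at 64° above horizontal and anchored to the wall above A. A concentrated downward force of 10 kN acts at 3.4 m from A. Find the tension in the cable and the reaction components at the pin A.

ΣM about A: T·sin64°·9.4 − 10·3.4 = 0 → T = 34/(9.4·0.898794) = 4.02431 ≈ 4.024 kN.
ΣF_x = 0: A_x − T·cos64° = 0 → A_x = 4.02431 × 0.438371 = 1.764 kN.
ΣF_y = 0: A_y + T·sin64° − 10 = 0 → A_y = 10 − 4.02431 × 0.898794 = 6.383 kN.

T = 4.024 kN, A_x = 1.764 kN, A_y = 6.383 kN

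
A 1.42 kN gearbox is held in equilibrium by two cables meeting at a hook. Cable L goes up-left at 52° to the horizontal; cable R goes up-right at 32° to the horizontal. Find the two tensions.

T_L = 1.211 kN, T_R = 0.8791 kN

ΣF_x = 0: −T_L·cos52° + T_R·cos32° = 0 → T_R = 0.725975·T_L.
ΣF_y = 0: T_L·sin52° + T_R·sin32° = 1.42.
Substitute: T_L·(0.788011 + 0.725975·0.529919) = 1.42 → T_L = 1.21086 ≈ 1.211 kN.
Then T_R = 0.725975 × 1.21086 = 0.8791 kN.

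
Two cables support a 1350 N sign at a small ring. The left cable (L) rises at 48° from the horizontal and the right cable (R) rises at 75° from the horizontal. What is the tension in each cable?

T_L = 416.6 N, T_R = 1077 N

ΣF_x = 0: −T_L·cos48° + T_R·cos75° = 0 → T_R = 2.58532·T_L.
ΣF_y = 0: T_L·sin48° + T_R·sin75° = 1350.
Substitute: T_L·(0.743145 + 2.58532·0.965926) = 1350 → T_L = 416.619 ≈ 416.6 N.
Then T_R = 2.58532 × 416.619 = 1077 N.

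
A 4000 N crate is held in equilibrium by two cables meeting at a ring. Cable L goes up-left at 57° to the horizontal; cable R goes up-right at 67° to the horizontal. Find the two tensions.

T_L = 1885 N, T_R = 2628 N

ΣF_x = 0: −T_L·cos57° + T_R·cos67° = 0 → T_R = 1.3939·T_L.
ΣF_y = 0: T_L·sin57° + T_R·sin67° = 4000.
Substitute: T_L·(0.838671 + 1.3939·0.920505) = 4000 → T_L = 1885.22 ≈ 1885 N.
Then T_R = 1.3939 × 1885.22 = 2628 N.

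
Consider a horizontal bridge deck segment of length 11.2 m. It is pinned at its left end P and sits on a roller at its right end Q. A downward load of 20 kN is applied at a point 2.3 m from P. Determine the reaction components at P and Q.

ΣM about P: Q_y·11.2 − 20·2.3 = 0 → Q_y = 46/11.2 = 4.10714 ≈ 4.107 kN.
ΣF_y = 0: P_y + 4.10714 − 20 = 0 → P_y = 15.89 kN.
ΣF_x = 0: no horizontal applied forces, so P_x = 0.

P_x = 0, P_y = 15.89 kN, Q_y = 4.107 kN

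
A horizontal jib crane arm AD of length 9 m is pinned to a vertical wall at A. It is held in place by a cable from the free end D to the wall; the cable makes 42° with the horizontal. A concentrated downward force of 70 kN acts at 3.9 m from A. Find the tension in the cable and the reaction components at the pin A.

T = 45.33 kN, A_x = 33.69 kN, A_y = 39.67 kN

ΣM about A: T·sin42°·9 − 70·3.9 = 0 → T = 273/(9·0.669131) = 45.3324 ≈ 45.33 kN.
ΣF_x = 0: A_x − T·cos42° = 0 → A_x = 45.3324 × 0.743145 = 33.69 kN.
ΣF_y = 0: A_y + T·sin42° − 70 = 0 → A_y = 70 − 45.3324 × 0.669131 = 39.67 kN.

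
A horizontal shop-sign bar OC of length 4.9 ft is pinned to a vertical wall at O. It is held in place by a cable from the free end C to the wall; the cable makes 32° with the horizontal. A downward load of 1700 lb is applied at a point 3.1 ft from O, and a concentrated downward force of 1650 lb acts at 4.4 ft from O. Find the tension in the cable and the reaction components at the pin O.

T = 4826 lb, O_x = 4092 lb, O_y = 792.9 lb

ΣM about O: T·sin32°·4.9 − 1700·3.1 − 1650·4.4 = 0 → T = 12530/(4.9·0.529919) = 4825.54 ≈ 4826 lb.
ΣF_x = 0: O_x − T·cos32° = 0 → O_x = 4825.54 × 0.848048 = 4092 lb.
ΣF_y = 0: O_y + T·sin32° − 1700 − 1650 = 0 → O_y = 3350 − 4825.54 × 0.529919 = 792.9 lb.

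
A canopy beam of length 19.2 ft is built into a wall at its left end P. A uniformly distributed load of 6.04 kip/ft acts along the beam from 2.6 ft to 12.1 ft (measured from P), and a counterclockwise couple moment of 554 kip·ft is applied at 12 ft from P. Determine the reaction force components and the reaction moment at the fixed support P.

P_x = 0, P_y = 57.38 kip, M_P = -132.3 kip·ft

Resultant of the distributed load: 6.04 × 9.5 = 57.38 kip at 7.35 ft from P.
ΣF_x = 0: P_x = 0.
ΣF_y = 0: P_y − 6.04·9.5 = 0 → P_y = 57.38 kip.
ΣM about P: M_P − (6.04·9.5)·7.35 + 554 = 0 → M_P = -132.3 kip·ft.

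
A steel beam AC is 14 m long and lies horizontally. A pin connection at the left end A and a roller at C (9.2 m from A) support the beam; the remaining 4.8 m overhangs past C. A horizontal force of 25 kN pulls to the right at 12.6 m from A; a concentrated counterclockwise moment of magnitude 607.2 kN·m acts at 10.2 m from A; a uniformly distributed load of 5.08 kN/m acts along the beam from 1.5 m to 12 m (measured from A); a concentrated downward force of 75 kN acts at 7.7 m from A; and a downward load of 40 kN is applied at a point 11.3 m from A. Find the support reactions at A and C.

A_x = -25.00 kN, A_y = 83.30 kN, C_y = 85.04 kN

Resultant of the distributed load: 5.08 × 10.5 = 53.34 kN at 6.75 m from A.
ΣM about A: C_y·9.2 + 607.2 − (5.08·10.5)·6.75 − 75·7.7 − 40·11.3 = 0 → C_y = 782.345/9.2 = 85.0375 ≈ 85.04 kN.
ΣF_y = 0: A_y + 85.0375 − 5.08·10.5 − 75 − 40 = 0 → A_y = 83.30 kN.
ΣF_x = 0: A_x + 25 = 0 → A_x = -25.00 kN.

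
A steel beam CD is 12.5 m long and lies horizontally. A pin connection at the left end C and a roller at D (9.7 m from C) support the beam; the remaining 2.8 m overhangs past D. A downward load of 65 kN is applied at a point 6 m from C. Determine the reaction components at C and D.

Taking moments about C: D_y·9.7 − 65·6 = 0 → D_y = 390/9.7 = 40.2062 ≈ 40.21 kN.
ΣF_y = 0: C_y + 40.2062 − 65 = 0 → C_y = 24.79 kN.
ΣF_x = 0: no horizontal applied forces, so C_x = 0.

C_x = 0, C_y = 24.79 kN, D_y = 40.21 kN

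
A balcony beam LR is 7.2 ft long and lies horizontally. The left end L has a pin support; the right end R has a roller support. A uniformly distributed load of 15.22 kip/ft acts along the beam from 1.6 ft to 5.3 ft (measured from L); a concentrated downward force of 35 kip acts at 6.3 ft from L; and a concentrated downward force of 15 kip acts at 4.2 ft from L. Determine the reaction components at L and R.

Resultant of the distributed load: 15.22 × 3.7 = 56.314 kip at 3.45 ft from L.
ΣM about L: R_y·7.2 − (15.22·3.7)·3.45 − 35·6.3 − 15·4.2 = 0 → R_y = 477.7833/7.2 = 66.3588 ≈ 66.36 kip.
ΣF_y = 0: L_y + 66.3588 − 15.22·3.7 − 35 − 15 = 0 → L_y = 39.96 kip.
ΣF_x = 0: no horizontal applied forces, so L_x = 0.

L_x = 0, L_y = 39.96 kip, R_y = 66.36 kip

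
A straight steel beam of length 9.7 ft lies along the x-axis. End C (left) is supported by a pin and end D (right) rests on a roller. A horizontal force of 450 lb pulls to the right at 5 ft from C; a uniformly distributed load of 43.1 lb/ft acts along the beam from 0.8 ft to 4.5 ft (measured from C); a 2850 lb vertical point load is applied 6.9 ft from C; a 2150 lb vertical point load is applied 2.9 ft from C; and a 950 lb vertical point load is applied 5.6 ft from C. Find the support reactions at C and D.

Resultant of the distributed load: 43.1 × 3.7 = 159.47 lb at 2.65 ft from C.
ΣM about C: D_y·9.7 − (43.1·3.7)·2.65 − 2850·6.9 − 2150·2.9 − 950·5.6 = 0 → D_y = 31642.5955/9.7 = 3262.12 ≈ 3262 lb.
ΣF_y = 0: C_y + 3262.12 − 43.1·3.7 − 2850 − 2150 − 950 = 0 → C_y = 2847 lb.
ΣF_x = 0: C_x + 450 = 0 → C_x = -450.0 lb.

C_x = -450.0 lb, C_y = 2847 lb, D_y = 3262 lb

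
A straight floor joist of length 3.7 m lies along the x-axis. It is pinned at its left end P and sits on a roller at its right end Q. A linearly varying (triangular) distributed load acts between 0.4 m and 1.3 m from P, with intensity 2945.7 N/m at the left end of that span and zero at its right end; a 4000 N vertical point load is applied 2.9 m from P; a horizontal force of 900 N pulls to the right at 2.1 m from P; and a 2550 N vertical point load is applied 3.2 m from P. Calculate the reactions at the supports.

P_x = -900.0 N, P_y = 2284 N, Q_y = 5591 N

Resultant of the triangular load: ½ × 2945.7 × 0.9 = 1325.565 N, acting at 0.7 m from P (one-third of the span from the peak).
Taking moments about P: Q_y·3.7 − (½·2945.7·0.9)·0.7 − 4000·2.9 − 2550·3.2 = 0 → Q_y = 20687.8955/3.7 = 5591.32 ≈ 5591 N.
ΣF_y = 0: P_y + 5591.32 − ½·2945.7·0.9 − 4000 − 2550 = 0 → P_y = 2284 N.
ΣF_x = 0: P_x + 900 = 0 → P_x = -900.0 N.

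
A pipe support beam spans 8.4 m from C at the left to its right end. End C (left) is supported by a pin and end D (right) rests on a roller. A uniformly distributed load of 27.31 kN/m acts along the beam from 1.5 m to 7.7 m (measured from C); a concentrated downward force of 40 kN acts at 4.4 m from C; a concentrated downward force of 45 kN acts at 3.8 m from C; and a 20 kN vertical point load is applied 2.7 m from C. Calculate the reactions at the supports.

C_x = 0, C_y = 133.9 kN, D_y = 140.5 kN

Resultant of the distributed load: 27.31 × 6.2 = 169.322 kN at 4.6 m from C.
Moments about C: D_y·8.4 − (27.31·6.2)·4.6 − 40·4.4 − 45·3.8 − 20·2.7 = 0 → D_y = 1179.8812/8.4 = 140.462 ≈ 140.5 kN.
ΣF_y = 0: C_y + 140.462 − 27.31·6.2 − 40 − 45 − 20 = 0 → C_y = 133.9 kN.
ΣF_x = 0: no horizontal applied forces, so C_x = 0.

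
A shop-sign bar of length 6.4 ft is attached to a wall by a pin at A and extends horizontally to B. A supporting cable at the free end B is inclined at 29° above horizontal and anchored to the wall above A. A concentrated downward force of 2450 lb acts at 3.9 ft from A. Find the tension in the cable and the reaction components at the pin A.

T = 3079 lb, A_x = 2693 lb, A_y = 957.0 lb

ΣM about A: T·sin29°·6.4 − 2450·3.9 = 0 → T = 9555/(6.4·0.48481) = 3079.49 ≈ 3079 lb.
ΣF_x = 0: A_x − T·cos29° = 0 → A_x = 3079.49 × 0.87462 = 2693 lb.
ΣF_y = 0: A_y + T·sin29° − 2450 = 0 → A_y = 2450 − 3079.49 × 0.48481 = 957.0 lb.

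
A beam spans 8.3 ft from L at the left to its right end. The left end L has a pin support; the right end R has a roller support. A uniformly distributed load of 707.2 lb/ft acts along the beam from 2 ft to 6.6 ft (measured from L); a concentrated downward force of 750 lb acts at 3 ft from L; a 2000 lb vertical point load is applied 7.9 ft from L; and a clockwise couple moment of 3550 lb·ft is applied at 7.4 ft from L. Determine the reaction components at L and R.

Resultant of the distributed load: 707.2 × 4.6 = 3253.12 lb at 4.3 ft from L.
Moments about L: R_y·8.3 − (707.2·4.6)·4.3 − 750·3 − 2000·7.9 − 3550 = 0 → R_y = 35588.416/8.3 = 4287.76 ≈ 4288 lb.
ΣF_y = 0: L_y + 4287.76 − 707.2·4.6 − 750 − 2000 = 0 → L_y = 1715 lb.
ΣF_x = 0: no horizontal applied forces, so L_x = 0.

L_x = 0, L_y = 1715 lb, R_y = 4288 lb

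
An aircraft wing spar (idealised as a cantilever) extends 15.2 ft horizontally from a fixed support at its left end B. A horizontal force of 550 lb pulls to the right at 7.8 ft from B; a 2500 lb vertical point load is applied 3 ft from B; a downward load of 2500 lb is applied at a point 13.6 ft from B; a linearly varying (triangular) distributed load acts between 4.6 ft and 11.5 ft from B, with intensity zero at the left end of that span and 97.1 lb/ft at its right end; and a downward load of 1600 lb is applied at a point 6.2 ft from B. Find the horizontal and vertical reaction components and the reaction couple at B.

Resultant of the triangular load: ½ × 97.1 × 6.9 = 334.995 lb, acting at 9.2 ft from B (one-third of the span from the peak).
ΣF_x = 0: B_x + 550 = 0 → B_x = -550.0 lb.
ΣF_y = 0: B_y − 2500 − 2500 − ½·97.1·6.9 − 1600 = 0 → B_y = 6935 lb.
ΣM about B: M_B − 2500·3 − 2500·13.6 − (½·97.1·6.9)·9.2 − 1600·6.2 = 0 → M_B = 54500 lb·ft.

B_x = -550.0 lb, B_y = 6935 lb, M_B = 54500 lb·ft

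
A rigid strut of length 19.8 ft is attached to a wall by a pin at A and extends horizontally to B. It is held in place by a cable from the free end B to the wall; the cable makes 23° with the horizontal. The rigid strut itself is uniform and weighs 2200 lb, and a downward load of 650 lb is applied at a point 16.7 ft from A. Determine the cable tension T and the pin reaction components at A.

T = 4218 lb, A_x = 3883 lb, A_y = 1202 lb

ΣM about A: T·sin23°·19.8 − 2200·9.9 − 650·16.7 = 0 → T = 32635/(19.8·0.390731) = 4218.33 ≈ 4218 lb.
ΣF_x = 0: A_x − T·cos23° = 0 → A_x = 4218.33 × 0.920505 = 3883 lb.
ΣF_y = 0: A_y + T·sin23° − 2200 − 650 = 0 → A_y = 2850 − 4218.33 × 0.390731 = 1202 lb.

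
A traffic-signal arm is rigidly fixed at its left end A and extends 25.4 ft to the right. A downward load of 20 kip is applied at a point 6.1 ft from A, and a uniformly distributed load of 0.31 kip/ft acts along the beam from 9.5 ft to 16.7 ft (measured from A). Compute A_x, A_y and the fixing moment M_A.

Resultant of the distributed load: 0.31 × 7.2 = 2.232 kip at 13.1 ft from A.
ΣF_x = 0: A_x = 0.
ΣF_y = 0: A_y − 20 − 0.31·7.2 = 0 → A_y = 22.23 kip.
ΣM about A: M_A − 20·6.1 − (0.31·7.2)·13.1 = 0 → M_A = 151.2 kip·ft.

A_x = 0, A_y = 22.23 kip, M_A = 151.2 kip·ft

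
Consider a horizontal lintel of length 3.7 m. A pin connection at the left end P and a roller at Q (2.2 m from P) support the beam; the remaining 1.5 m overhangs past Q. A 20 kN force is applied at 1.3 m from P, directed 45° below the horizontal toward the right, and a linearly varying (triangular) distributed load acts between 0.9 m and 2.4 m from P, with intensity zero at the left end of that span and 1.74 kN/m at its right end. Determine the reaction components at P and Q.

Resultant of the triangular load: ½ × 1.74 × 1.5 = 1.305 kN, acting at 1.9 m from P (one-third of the span from the peak).
ΣM about P: Q_y·2.2 − 20·sin45°·1.3 − (½·1.74·1.5)·1.9 = 0 → Q_y = 20.8643/2.2 = 9.48377 ≈ 9.484 kN.
ΣF_y = 0: P_y + 9.48377 − 20·sin45° − ½·1.74·1.5 = 0 → P_y = 5.963 kN.
ΣF_x = 0: P_x + 20·cos45° = 0 → P_x = -14.14 kN.

P_x = -14.14 kN, P_y = 5.963 kN, Q_y = 9.484 kN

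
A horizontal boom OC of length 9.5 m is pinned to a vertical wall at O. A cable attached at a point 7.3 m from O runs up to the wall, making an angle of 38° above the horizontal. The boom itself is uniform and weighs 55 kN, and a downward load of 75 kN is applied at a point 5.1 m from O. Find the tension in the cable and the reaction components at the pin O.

ΣM about O: T·sin38°·7.3 − 55·4.75 − 75·5.1 = 0 → T = 643.75/(7.3·0.615661) = 143.236 ≈ 143.2 kN.
ΣF_x = 0: O_x − T·cos38° = 0 → O_x = 143.236 × 0.788011 = 112.9 kN.
ΣF_y = 0: O_y + T·sin38° − 55 − 75 = 0 → O_y = 130 − 143.236 × 0.615661 = 41.82 kN.

T = 143.2 kN, O_x = 112.9 kN, O_y = 41.82 kN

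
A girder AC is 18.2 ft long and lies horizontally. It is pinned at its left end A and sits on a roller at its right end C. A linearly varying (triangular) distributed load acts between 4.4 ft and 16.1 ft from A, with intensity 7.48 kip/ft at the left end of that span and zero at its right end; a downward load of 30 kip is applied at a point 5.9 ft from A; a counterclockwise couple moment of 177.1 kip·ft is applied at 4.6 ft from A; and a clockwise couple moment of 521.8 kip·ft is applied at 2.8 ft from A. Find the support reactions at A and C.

A_x = 0, A_y = 25.14 kip, C_y = 48.62 kip

Resultant of the triangular load: ½ × 7.48 × 11.7 = 43.758 kip, acting at 8.3 ft from A (one-third of the span from the peak).
ΣM about A: C_y·18.2 − (½·7.48·11.7)·8.3 − 30·5.9 + 177.1 − 521.8 = 0 → C_y = 884.8914/18.2 = 48.6204 ≈ 48.62 kip.
ΣF_y = 0: A_y + 48.6204 − ½·7.48·11.7 − 30 = 0 → A_y = 25.14 kip.
ΣF_x = 0: no horizontal applied forces, so A_x = 0.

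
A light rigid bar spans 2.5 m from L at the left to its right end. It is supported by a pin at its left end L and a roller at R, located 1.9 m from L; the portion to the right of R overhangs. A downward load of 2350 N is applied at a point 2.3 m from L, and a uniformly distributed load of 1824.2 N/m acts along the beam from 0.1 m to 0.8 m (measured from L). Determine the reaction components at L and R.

L_x = 0, L_y = 479.8 N, R_y = 3147 N

Resultant of the distributed load: 1824.2 × 0.7 = 1276.94 N at 0.45 m from L.
Taking moments about L: R_y·1.9 − 2350·2.3 − (1824.2·0.7)·0.45 = 0 → R_y = 5979.623/1.9 = 3147.17 ≈ 3147 N.
ΣF_y = 0: L_y + 3147.17 − 2350 − 1824.2·0.7 = 0 → L_y = 479.8 N.
ΣF_x = 0: no horizontal applied forces, so L_x = 0.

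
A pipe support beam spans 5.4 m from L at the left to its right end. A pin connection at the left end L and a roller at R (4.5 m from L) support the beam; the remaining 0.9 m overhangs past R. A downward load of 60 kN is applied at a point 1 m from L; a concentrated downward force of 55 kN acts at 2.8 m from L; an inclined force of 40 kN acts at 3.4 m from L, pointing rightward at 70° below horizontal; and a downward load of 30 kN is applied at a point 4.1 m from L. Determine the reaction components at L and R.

L_x = -13.68 kN, L_y = 79.30 kN, R_y = 103.3 kN

ΣM about L: R_y·4.5 − 60·1 − 55·2.8 − 40·sin70°·3.4 − 30·4.1 = 0 → R_y = 464.798/4.5 = 103.288 ≈ 103.3 kN.
ΣF_y = 0: L_y + 103.288 − 60 − 55 − 40·sin70° − 30 = 0 → L_y = 79.30 kN.
ΣF_x = 0: L_x + 40·cos70° = 0 → L_x = -13.68 kN.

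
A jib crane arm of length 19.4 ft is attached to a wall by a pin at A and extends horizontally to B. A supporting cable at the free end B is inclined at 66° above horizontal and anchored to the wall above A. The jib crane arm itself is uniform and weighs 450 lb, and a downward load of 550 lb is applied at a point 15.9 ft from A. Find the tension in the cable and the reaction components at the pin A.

ΣM about A: T·sin66°·19.4 − 450·9.7 − 550·15.9 = 0 → T = 13110/(19.4·0.913545) = 739.726 ≈ 739.7 lb.
ΣF_x = 0: A_x − T·cos66° = 0 → A_x = 739.726 × 0.406737 = 300.9 lb.
ΣF_y = 0: A_y + T·sin66° − 450 − 550 = 0 → A_y = 1000 − 739.726 × 0.913545 = 324.2 lb.

T = 739.7 lb, A_x = 300.9 lb, A_y = 324.2 lb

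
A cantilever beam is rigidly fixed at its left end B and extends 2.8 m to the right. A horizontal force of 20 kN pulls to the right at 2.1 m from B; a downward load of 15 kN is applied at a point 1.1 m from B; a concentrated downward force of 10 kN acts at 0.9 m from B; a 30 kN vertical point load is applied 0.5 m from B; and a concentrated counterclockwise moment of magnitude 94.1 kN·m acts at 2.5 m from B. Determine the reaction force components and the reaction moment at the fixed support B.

ΣF_x = 0: B_x + 20 = 0 → B_x = -20.00 kN.
ΣF_y = 0: B_y − 15 − 10 − 30 = 0 → B_y = 55.00 kN.
ΣM about B: M_B − 15·1.1 − 10·0.9 − 30·0.5 + 94.1 = 0 → M_B = -53.60 kN·m.

B_x = -20.00 kN, B_y = 55.00 kN, M_B = -53.60 kN·m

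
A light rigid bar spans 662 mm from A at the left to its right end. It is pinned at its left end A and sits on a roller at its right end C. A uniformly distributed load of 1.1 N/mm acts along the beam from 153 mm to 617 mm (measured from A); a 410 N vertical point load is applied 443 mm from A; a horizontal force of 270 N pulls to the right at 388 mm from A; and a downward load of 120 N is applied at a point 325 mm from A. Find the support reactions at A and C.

A_x = -270.0 N, A_y = 410.3 N, C_y = 630.1 N

Resultant of the distributed load: 1.1 × 464 = 510.4 N at 385 mm from A.
Moments about A: C_y·662 − (1.1·464)·385 − 410·443 − 120·325 = 0 → C_y = 417134/662 = 630.112 ≈ 630.1 N.
ΣF_y = 0: A_y + 630.112 − 1.1·464 − 410 − 120 = 0 → A_y = 410.3 N.
ΣF_x = 0: A_x + 270 = 0 → A_x = -270.0 N.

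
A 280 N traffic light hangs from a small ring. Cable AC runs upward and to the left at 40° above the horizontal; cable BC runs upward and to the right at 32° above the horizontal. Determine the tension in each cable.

ΣF_x = 0: −T_AC·cos40° + T_BC·cos32° = 0 → T_BC = 0.903303·T_AC.
ΣF_y = 0: T_AC·sin40° + T_BC·sin32° = 280.
Substitute: T_AC·(0.642788 + 0.903303·0.529919) = 280 → T_AC = 249.673 ≈ 249.7 N.
Then T_BC = 0.903303 × 249.673 = 225.5 N.

T_AC = 249.7 N, T_BC = 225.5 N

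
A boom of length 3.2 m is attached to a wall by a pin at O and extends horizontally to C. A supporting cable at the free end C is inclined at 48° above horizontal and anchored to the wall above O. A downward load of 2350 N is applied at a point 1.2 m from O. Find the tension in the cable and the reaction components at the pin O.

ΣM about O: T·sin48°·3.2 − 2350·1.2 = 0 → T = 2820/(3.2·0.743145) = 1185.84 ≈ 1186 N.
ΣF_x = 0: O_x − T·cos48° = 0 → O_x = 1185.84 × 0.669131 = 793.5 N.
ΣF_y = 0: O_y + T·sin48° − 2350 = 0 → O_y = 2350 − 1185.84 × 0.743145 = 1469 N.

T = 1186 N, O_x = 793.5 N, O_y = 1469 N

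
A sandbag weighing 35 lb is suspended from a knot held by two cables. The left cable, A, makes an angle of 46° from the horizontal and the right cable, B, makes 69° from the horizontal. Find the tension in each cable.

ΣF_x = 0: −T_A·cos46° + T_B·cos69° = 0 → T_B = 1.93839·T_A.
ΣF_y = 0: T_A·sin46° + T_B·sin69° = 35.
Substitute: T_A·(0.71934 + 1.93839·0.93358) = 35 → T_A = 13.8396 ≈ 13.84 lb.
Then T_B = 1.93839 × 13.8396 = 26.83 lb.

T_A = 13.84 lb, T_B = 26.83 lb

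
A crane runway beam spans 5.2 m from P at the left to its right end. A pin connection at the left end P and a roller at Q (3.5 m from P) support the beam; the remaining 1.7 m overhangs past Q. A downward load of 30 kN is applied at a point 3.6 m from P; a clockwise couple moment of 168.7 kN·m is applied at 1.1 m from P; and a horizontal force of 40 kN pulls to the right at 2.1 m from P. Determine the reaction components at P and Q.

P_x = -40.00 kN, P_y = -49.06 kN, Q_y = 79.06 kN

Moments about P: Q_y·3.5 − 30·3.6 − 168.7 = 0 → Q_y = 276.7/3.5 = 79.0571 ≈ 79.06 kN.
ΣF_y = 0: P_y + 79.0571 − 30 = 0 → P_y = -49.06 kN.
ΣF_x = 0: P_x + 40 = 0 → P_x = -40.00 kN.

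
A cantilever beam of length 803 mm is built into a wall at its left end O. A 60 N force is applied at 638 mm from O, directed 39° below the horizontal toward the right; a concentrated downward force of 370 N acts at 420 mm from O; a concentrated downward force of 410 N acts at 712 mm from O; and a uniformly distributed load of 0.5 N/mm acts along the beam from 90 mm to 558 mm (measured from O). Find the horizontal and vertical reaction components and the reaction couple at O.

O_x = -46.63 N, O_y = 1052 N, M_O = 547200 N·mm

Resultant of the distributed load: 0.5 × 468 = 234 N at 324 mm from O.
ΣF_x = 0: O_x + 60·cos39° = 0 → O_x = -46.63 N.
ΣF_y = 0: O_y − 60·sin39° − 370 − 410 − 0.5·468 = 0 → O_y = 1052 N.
ΣM about O: M_O − 60·sin39°·638 − 370·420 − 410·712 − (0.5·468)·324 = 0 → M_O = 547200 N·mm.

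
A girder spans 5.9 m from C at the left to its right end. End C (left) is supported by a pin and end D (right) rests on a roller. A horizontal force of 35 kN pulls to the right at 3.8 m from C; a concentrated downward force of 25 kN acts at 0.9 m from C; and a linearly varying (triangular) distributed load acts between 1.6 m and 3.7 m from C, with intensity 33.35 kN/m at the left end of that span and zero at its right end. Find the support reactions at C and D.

C_x = -35.00 kN, C_y = 42.55 kN, D_y = 17.46 kN

Resultant of the triangular load: ½ × 33.35 × 2.1 = 35.0175 kN, acting at 2.3 m from C (one-third of the span from the peak).
Moments about C: D_y·5.9 − 25·0.9 − (½·33.35·2.1)·2.3 = 0 → D_y = 103.04025/5.9 = 17.4644 ≈ 17.46 kN.
ΣF_y = 0: C_y + 17.4644 − 25 − ½·33.35·2.1 = 0 → C_y = 42.55 kN.
ΣF_x = 0: C_x + 35 = 0 → C_x = -35.00 kN.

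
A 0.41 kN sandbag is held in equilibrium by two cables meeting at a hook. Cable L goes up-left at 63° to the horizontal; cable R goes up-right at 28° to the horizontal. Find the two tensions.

T_L = 0.3621 kN, T_R = 0.1862 kN

ΣF_x = 0: −T_L·cos63° + T_R·cos28° = 0 → T_R = 0.514176·T_L.
ΣF_y = 0: T_L·sin63° + T_R·sin28° = 0.41.
Substitute: T_L·(0.891007 + 0.514176·0.469472) = 0.41 → T_L = 0.362063 ≈ 0.3621 kN.
Then T_R = 0.514176 × 0.362063 = 0.1862 kN.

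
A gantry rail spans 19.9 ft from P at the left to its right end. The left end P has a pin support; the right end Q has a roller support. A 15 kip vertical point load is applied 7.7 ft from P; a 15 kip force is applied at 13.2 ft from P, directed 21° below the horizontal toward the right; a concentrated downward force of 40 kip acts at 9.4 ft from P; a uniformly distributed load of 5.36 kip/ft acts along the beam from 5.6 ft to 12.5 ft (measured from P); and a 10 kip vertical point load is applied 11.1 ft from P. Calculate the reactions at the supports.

P_x = -14.00 kip, P_y = 56.70 kip, Q_y = 50.66 kip

Resultant of the distributed load: 5.36 × 6.9 = 36.984 kip at 9.05 ft from P.
Taking moments about P: Q_y·19.9 − 15·7.7 − 15·sin21°·13.2 − 40·9.4 − (5.36·6.9)·9.05 − 10·11.1 = 0 → Q_y = 1008.16/19.9 = 50.6613 ≈ 50.66 kip.
ΣF_y = 0: P_y + 50.6613 − 15 − 15·sin21° − 40 − 5.36·6.9 − 10 = 0 → P_y = 56.70 kip.
ΣF_x = 0: P_x + 15·cos21° = 0 → P_x = -14.00 kip.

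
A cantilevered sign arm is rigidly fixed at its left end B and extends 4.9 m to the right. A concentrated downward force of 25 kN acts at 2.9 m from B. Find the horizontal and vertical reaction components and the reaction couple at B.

ΣF_x = 0: B_x = 0.
ΣF_y = 0: B_y − 25 = 0 → B_y = 25.00 kN.
ΣM about B: M_B − 25·2.9 = 0 → M_B = 72.50 kN·m.

B_x = 0, B_y = 25.00 kN, M_B = 72.50 kN·m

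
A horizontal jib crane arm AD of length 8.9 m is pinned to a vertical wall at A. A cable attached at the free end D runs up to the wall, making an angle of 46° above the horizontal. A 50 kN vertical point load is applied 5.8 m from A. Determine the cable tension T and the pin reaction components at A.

T = 45.30 kN, A_x = 31.47 kN, A_y = 17.42 kN

ΣM about A: T·sin46°·8.9 − 50·5.8 = 0 → T = 290/(8.9·0.71934) = 45.2975 ≈ 45.30 kN.
ΣF_x = 0: A_x − T·cos46° = 0 → A_x = 45.2975 × 0.694658 = 31.47 kN.
ΣF_y = 0: A_y + T·sin46° − 50 = 0 → A_y = 50 − 45.2975 × 0.71934 = 17.42 kN.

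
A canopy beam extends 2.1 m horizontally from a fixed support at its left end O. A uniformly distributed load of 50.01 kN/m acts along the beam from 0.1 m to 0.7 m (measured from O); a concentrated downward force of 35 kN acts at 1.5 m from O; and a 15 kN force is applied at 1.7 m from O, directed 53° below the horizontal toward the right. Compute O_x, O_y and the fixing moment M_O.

Resultant of the distributed load: 50.01 × 0.6 = 30.006 kN at 0.4 m from O.
ΣF_x = 0: O_x + 15·cos53° = 0 → O_x = -9.027 kN.
ΣF_y = 0: O_y − 50.01·0.6 − 35 − 15·sin53° = 0 → O_y = 76.99 kN.
ΣM about O: M_O − (50.01·0.6)·0.4 − 35·1.5 − 15·sin53°·1.7 = 0 → M_O = 84.87 kN·m.

O_x = -9.027 kN, O_y = 76.99 kN, M_O = 84.87 kN·m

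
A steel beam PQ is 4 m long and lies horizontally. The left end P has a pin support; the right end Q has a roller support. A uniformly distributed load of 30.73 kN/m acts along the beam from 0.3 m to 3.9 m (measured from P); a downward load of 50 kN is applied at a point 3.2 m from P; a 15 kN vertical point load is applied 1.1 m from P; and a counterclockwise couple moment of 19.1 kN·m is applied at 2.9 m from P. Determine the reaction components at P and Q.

Resultant of the distributed load: 30.73 × 3.6 = 110.628 kN at 2.1 m from P.
Moments about P: Q_y·4 − (30.73·3.6)·2.1 − 50·3.2 − 15·1.1 + 19.1 = 0 → Q_y = 389.7188/4 = 97.4297 ≈ 97.43 kN.
ΣF_y = 0: P_y + 97.4297 − 30.73·3.6 − 50 − 15 = 0 → P_y = 78.20 kN.
ΣF_x = 0: no horizontal applied forces, so P_x = 0.

P_x = 0, P_y = 78.20 kN, Q_y = 97.43 kN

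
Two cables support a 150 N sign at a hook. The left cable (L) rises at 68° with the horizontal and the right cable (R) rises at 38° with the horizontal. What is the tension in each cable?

ΣF_x = 0: −T_L·cos68° + T_R·cos38° = 0 → T_R = 0.475383·T_L.
ΣF_y = 0: T_L·sin68° + T_R·sin38° = 150.
Substitute: T_L·(0.927184 + 0.475383·0.615661) = 150 → T_L = 122.965 ≈ 123.0 N.
Then T_R = 0.475383 × 122.965 = 58.46 N.

T_L = 123.0 N, T_R = 58.46 N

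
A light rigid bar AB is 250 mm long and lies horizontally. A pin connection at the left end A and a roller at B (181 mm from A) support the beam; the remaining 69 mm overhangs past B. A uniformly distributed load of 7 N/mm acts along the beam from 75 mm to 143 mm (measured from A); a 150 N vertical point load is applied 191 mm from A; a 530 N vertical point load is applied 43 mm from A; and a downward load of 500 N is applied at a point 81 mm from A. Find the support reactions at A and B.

A_x = 0, A_y = 861.4 N, B_y = 794.6 N

Resultant of the distributed load: 7 × 68 = 476 N at 109 mm from A.
ΣM about A: B_y·181 − (7·68)·109 − 150·191 − 530·43 − 500·81 = 0 → B_y = 143824/181 = 794.608 ≈ 794.6 N.
ΣF_y = 0: A_y + 794.608 − 7·68 − 150 − 530 − 500 = 0 → A_y = 861.4 N.
ΣF_x = 0: no horizontal applied forces, so A_x = 0.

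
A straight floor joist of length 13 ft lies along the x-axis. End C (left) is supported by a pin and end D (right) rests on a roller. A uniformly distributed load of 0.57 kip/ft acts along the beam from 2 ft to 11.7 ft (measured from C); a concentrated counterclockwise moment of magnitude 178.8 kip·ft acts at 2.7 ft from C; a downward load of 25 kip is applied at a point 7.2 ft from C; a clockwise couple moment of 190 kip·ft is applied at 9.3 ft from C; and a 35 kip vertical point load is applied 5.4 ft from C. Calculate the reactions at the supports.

Resultant of the distributed load: 0.57 × 9.7 = 5.529 kip at 6.85 ft from C.
Taking moments about C: D_y·13 − (0.57·9.7)·6.85 + 178.8 − 25·7.2 − 190 − 35·5.4 = 0 → D_y = 418.07365/13 = 32.1595 ≈ 32.16 kip.
ΣF_y = 0: C_y + 32.1595 − 0.57·9.7 − 25 − 35 = 0 → C_y = 33.37 kip.
ΣF_x = 0: no horizontal applied forces, so C_x = 0.

C_x = 0, C_y = 33.37 kip, D_y = 32.16 kip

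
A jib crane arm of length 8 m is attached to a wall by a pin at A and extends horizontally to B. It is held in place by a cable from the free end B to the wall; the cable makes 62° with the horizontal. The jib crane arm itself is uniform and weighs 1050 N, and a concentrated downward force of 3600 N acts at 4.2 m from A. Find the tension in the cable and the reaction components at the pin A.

T = 2735 N, A_x = 1284 N, A_y = 2235 N

ΣM about A: T·sin62°·8 − 1050·4 − 3600·4.2 = 0 → T = 19320/(8·0.882948) = 2735.16 ≈ 2735 N.
ΣF_x = 0: A_x − T·cos62° = 0 → A_x = 2735.16 × 0.469472 = 1284 N.
ΣF_y = 0: A_y + T·sin62° − 1050 − 3600 = 0 → A_y = 4650 − 2735.16 × 0.882948 = 2235 N.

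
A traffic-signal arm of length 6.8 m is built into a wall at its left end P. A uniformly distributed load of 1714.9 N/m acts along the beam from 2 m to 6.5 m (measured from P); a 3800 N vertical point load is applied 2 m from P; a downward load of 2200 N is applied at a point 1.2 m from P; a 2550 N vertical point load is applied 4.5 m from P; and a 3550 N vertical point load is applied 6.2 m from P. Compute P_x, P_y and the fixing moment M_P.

P_x = 0, P_y = 19820 N, M_P = 76520 N·m

Resultant of the distributed load: 1714.9 × 4.5 = 7717.05 N at 4.25 m from P.
ΣF_x = 0: P_x = 0.
ΣF_y = 0: P_y − 1714.9·4.5 − 3800 − 2200 − 2550 − 3550 = 0 → P_y = 19820 N.
ΣM about P: M_P − (1714.9·4.5)·4.25 − 3800·2 − 2200·1.2 − 2550·4.5 − 3550·6.2 = 0 → M_P = 76520 N·m.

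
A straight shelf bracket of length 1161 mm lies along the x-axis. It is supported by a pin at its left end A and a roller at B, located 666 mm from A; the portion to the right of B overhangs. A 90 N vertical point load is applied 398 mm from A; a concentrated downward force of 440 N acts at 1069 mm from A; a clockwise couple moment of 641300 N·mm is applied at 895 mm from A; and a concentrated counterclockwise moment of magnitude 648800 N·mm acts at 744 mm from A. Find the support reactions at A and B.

A_x = 0, A_y = -218.8 N, B_y = 748.8 N

ΣM about A: B_y·666 − 90·398 − 440·1069 − 641300 + 648800 = 0 → B_y = 498680/666 = 748.769 ≈ 748.8 N.
ΣF_y = 0: A_y + 748.769 − 90 − 440 = 0 → A_y = -218.8 N.
ΣF_x = 0: no horizontal applied forces, so A_x = 0.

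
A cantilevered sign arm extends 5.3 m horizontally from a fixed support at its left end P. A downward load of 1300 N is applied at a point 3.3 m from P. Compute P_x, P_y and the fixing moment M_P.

ΣF_x = 0: P_x = 0.
ΣF_y = 0: P_y − 1300 = 0 → P_y = 1300 N.
ΣM about P: M_P − 1300·3.3 = 0 → M_P = 4290 N·m.

P_x = 0, P_y = 1300 N, M_P = 4290 N·m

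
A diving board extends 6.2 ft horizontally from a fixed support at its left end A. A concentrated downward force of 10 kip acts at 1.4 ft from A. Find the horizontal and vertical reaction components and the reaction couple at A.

ΣF_x = 0: A_x = 0.
ΣF_y = 0: A_y − 10 = 0 → A_y = 10.00 kip.
ΣM about A: M_A − 10·1.4 = 0 → M_A = 14.00 kip·ft.

A_x = 0, A_y = 10.00 kip, M_A = 14.00 kip·ft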